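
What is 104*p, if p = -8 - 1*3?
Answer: -1144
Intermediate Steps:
p = -11 (p = -8 - 3 = -11)
104*p = 104*(-11) = -1144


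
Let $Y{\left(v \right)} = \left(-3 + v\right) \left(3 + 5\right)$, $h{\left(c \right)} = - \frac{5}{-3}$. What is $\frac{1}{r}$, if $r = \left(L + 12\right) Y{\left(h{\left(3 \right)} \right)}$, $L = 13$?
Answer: $- \frac{3}{800} \approx -0.00375$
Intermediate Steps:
$h{\left(c \right)} = \frac{5}{3}$ ($h{\left(c \right)} = \left(-5\right) \left(- \frac{1}{3}\right) = \frac{5}{3}$)
$Y{\left(v \right)} = -24 + 8 v$ ($Y{\left(v \right)} = \left(-3 + v\right) 8 = -24 + 8 v$)
$r = - \frac{800}{3}$ ($r = \left(13 + 12\right) \left(-24 + 8 \cdot \frac{5}{3}\right) = 25 \left(-24 + \frac{40}{3}\right) = 25 \left(- \frac{32}{3}\right) = - \frac{800}{3} \approx -266.67$)
$\frac{1}{r} = \frac{1}{- \frac{800}{3}} = - \frac{3}{800}$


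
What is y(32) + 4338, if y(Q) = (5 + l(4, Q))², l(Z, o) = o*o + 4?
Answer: 1071427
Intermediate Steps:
l(Z, o) = 4 + o² (l(Z, o) = o² + 4 = 4 + o²)
y(Q) = (9 + Q²)² (y(Q) = (5 + (4 + Q²))² = (9 + Q²)²)
y(32) + 4338 = (9 + 32²)² + 4338 = (9 + 1024)² + 4338 = 1033² + 4338 = 1067089 + 4338 = 1071427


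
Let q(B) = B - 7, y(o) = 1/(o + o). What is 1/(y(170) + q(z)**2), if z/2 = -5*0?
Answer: 340/16661 ≈ 0.020407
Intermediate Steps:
y(o) = 1/(2*o)
z = 0 (z = 2*(-5*0) = 2*0 = 0)
q(B) = -7 + B
1/(y(170) + q(z)**2) = 1/((1/2)/170 + (-7 + 0)**2) = 1/((1/2)*(1/170) + (-7)**2) = 1/(1/340 + 49) = 1/(16661/340) = 340/16661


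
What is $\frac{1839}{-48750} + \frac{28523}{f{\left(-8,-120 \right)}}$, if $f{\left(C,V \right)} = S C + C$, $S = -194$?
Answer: $\frac{231276139}{12545000} \approx 18.436$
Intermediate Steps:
$f{\left(C,V \right)} = - 193 C$ ($f{\left(C,V \right)} = - 194 C + C = - 193 C$)
$\frac{1839}{-48750} + \frac{28523}{f{\left(-8,-120 \right)}} = \frac{1839}{-48750} + \frac{28523}{\left(-193\right) \left(-8\right)} = 1839 \left(- \frac{1}{48750}\right) + \frac{28523}{1544} = - \frac{613}{16250} + 28523 \cdot \frac{1}{1544} = - \frac{613}{16250} + \frac{28523}{1544} = \frac{231276139}{12545000}$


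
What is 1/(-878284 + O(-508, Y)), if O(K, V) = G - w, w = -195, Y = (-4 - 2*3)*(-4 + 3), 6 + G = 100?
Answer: -1/877995 ≈ -1.1390e-6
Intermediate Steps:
G = 94 (G = -6 + 100 = 94)
Y = 10 (Y = (-4 - 6)*(-1) = -10*(-1) = 10)
O(K, V) = 289 (O(K, V) = 94 - 1*(-195) = 94 + 195 = 289)
1/(-878284 + O(-508, Y)) = 1/(-878284 + 289) = 1/(-877995) = -1/877995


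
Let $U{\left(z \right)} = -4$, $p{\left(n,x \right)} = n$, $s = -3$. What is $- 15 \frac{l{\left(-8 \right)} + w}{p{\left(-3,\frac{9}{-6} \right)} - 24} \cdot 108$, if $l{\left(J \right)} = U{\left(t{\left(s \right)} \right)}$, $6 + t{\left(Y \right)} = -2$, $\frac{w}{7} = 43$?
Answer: $17820$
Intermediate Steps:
$w = 301$ ($w = 7 \cdot 43 = 301$)
$t{\left(Y \right)} = -8$ ($t{\left(Y \right)} = -6 - 2 = -8$)
$l{\left(J \right)} = -4$
$- 15 \frac{l{\left(-8 \right)} + w}{p{\left(-3,\frac{9}{-6} \right)} - 24} \cdot 108 = - 15 \frac{-4 + 301}{-3 - 24} \cdot 108 = - 15 \frac{297}{-27} \cdot 108 = - 15 \cdot 297 \left(- \frac{1}{27}\right) 108 = \left(-15\right) \left(-11\right) 108 = 165 \cdot 108 = 17820$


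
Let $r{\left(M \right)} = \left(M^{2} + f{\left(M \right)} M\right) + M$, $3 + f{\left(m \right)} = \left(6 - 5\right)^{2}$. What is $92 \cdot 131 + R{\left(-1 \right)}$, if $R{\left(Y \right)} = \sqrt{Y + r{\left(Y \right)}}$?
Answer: $12053$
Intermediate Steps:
$f{\left(m \right)} = -2$ ($f{\left(m \right)} = -3 + \left(6 - 5\right)^{2} = -3 + 1^{2} = -3 + 1 = -2$)
$r{\left(M \right)} = M^{2} - M$ ($r{\left(M \right)} = \left(M^{2} - 2 M\right) + M = M^{2} - M$)
$R{\left(Y \right)} = \sqrt{Y + Y \left(-1 + Y\right)}$
$92 \cdot 131 + R{\left(-1 \right)} = 92 \cdot 131 + \sqrt{\left(-1\right)^{2}} = 12052 + \sqrt{1} = 12052 + 1 = 12053$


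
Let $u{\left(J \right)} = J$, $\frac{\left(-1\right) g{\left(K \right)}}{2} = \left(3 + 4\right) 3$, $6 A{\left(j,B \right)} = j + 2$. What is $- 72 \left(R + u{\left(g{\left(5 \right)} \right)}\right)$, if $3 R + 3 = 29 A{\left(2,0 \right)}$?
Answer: $2632$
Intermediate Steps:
$A{\left(j,B \right)} = \frac{1}{3} + \frac{j}{6}$ ($A{\left(j,B \right)} = \frac{j + 2}{6} = \frac{2 + j}{6} = \frac{1}{3} + \frac{j}{6}$)
$g{\left(K \right)} = -42$ ($g{\left(K \right)} = - 2 \left(3 + 4\right) 3 = - 2 \cdot 7 \cdot 3 = \left(-2\right) 21 = -42$)
$R = \frac{49}{9}$ ($R = -1 + \frac{29 \left(\frac{1}{3} + \frac{1}{6} \cdot 2\right)}{3} = -1 + \frac{29 \left(\frac{1}{3} + \frac{1}{3}\right)}{3} = -1 + \frac{29 \cdot \frac{2}{3}}{3} = -1 + \frac{1}{3} \cdot \frac{58}{3} = -1 + \frac{58}{9} = \frac{49}{9} \approx 5.4444$)
$- 72 \left(R + u{\left(g{\left(5 \right)} \right)}\right) = - 72 \left(\frac{49}{9} - 42\right) = \left(-72\right) \left(- \frac{329}{9}\right) = 2632$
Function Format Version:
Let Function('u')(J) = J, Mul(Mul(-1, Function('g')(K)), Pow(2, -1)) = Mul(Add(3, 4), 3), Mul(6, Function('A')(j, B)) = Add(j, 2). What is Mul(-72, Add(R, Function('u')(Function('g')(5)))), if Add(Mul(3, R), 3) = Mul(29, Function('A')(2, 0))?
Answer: 2632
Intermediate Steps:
Function('A')(j, B) = Add(Rational(1, 3), Mul(Rational(1, 6), j)) (Function('A')(j, B) = Mul(Rational(1, 6), Add(j, 2)) = Mul(Rational(1, 6), Add(2, j)) = Add(Rational(1, 3), Mul(Rational(1, 6), j)))
Function('g')(K) = -42 (Function('g')(K) = Mul(-2, Mul(Add(3, 4), 3)) = Mul(-2, Mul(7, 3)) = Mul(-2, 21) = -42)
R = Rational(49, 9) (R = Add(-1, Mul(Rational(1, 3), Mul(29, Add(Rational(1, 3), Mul(Rational(1, 6), 2))))) = Add(-1, Mul(Rational(1, 3), Mul(29, Add(Rational(1, 3), Rational(1, 3))))) = Add(-1, Mul(Rational(1, 3), Mul(29, Rational(2, 3)))) = Add(-1, Mul(Rational(1, 3), Rational(58, 3))) = Add(-1, Rational(58, 9)) = Rational(49, 9) ≈ 5.4444)
Mul(-72, Add(R, Function('u')(Function('g')(5)))) = Mul(-72, Add(Rational(49, 9), -42)) = Mul(-72, Rational(-329, 9)) = 2632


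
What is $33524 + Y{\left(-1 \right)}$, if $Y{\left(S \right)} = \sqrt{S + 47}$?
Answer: $33524 + \sqrt{46} \approx 33531.0$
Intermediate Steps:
$Y{\left(S \right)} = \sqrt{47 + S}$
$33524 + Y{\left(-1 \right)} = 33524 + \sqrt{47 - 1} = 33524 + \sqrt{46}$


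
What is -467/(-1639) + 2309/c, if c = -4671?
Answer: -1603094/7655769 ≈ -0.20940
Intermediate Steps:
-467/(-1639) + 2309/c = -467/(-1639) + 2309/(-4671) = -467*(-1/1639) + 2309*(-1/4671) = 467/1639 - 2309/4671 = -1603094/7655769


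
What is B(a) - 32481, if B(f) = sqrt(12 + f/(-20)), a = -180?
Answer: -32481 + sqrt(21) ≈ -32476.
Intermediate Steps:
B(f) = sqrt(12 - f/20) (B(f) = sqrt(12 + f*(-1/20)) = sqrt(12 - f/20))
B(a) - 32481 = sqrt(1200 - 5*(-180))/10 - 32481 = sqrt(1200 + 900)/10 - 32481 = sqrt(2100)/10 - 32481 = (10*sqrt(21))/10 - 32481 = sqrt(21) - 32481 = -32481 + sqrt(21)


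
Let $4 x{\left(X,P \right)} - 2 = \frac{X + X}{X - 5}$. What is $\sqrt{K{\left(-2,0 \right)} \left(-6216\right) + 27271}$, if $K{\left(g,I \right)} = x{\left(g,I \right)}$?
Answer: $35 \sqrt{19} \approx 152.56$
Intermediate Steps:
$x{\left(X,P \right)} = \frac{1}{2} + \frac{X}{2 \left(-5 + X\right)}$ ($x{\left(X,P \right)} = \frac{1}{2} + \frac{\left(X + X\right) \frac{1}{X - 5}}{4} = \frac{1}{2} + \frac{2 X \frac{1}{-5 + X}}{4} = \frac{1}{2} + \frac{X}{2 \left(-5 + X\right)}$)
$K{\left(g,I \right)} = \frac{- \frac{5}{2} + g}{-5 + g}$
$\sqrt{K{\left(-2,0 \right)} \left(-6216\right) + 27271} = \sqrt{\frac{- \frac{5}{2} - 2}{-5 - 2} \left(-6216\right) + 27271} = \sqrt{\frac{1}{-7} \left(- \frac{9}{2}\right) \left(-6216\right) + 27271} = \sqrt{\left(- \frac{1}{7}\right) \left(- \frac{9}{2}\right) \left(-6216\right) + 27271} = \sqrt{\frac{9}{14} \left(-6216\right) + 27271} = \sqrt{-3996 + 27271} = \sqrt{23275} = 35 \sqrt{19}$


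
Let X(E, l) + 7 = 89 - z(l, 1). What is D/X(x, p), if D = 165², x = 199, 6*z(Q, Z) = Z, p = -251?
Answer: 163350/491 ≈ 332.69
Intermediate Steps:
z(Q, Z) = Z/6
X(E, l) = 491/6 (X(E, l) = -7 + (89 - 1/6) = -7 + (89 - 1*⅙) = -7 + (89 - ⅙) = -7 + 533/6 = 491/6)
D = 27225
D/X(x, p) = 27225/(491/6) = 27225*(6/491) = 163350/491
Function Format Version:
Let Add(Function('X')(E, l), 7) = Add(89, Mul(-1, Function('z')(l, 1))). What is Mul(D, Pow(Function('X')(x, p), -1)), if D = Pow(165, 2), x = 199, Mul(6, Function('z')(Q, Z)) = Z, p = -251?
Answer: Rational(163350, 491) ≈ 332.69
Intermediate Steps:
Function('z')(Q, Z) = Mul(Rational(1, 6), Z)
Function('X')(E, l) = Rational(491, 6) (Function('X')(E, l) = Add(-7, Add(89, Mul(-1, Mul(Rational(1, 6), 1)))) = Add(-7, Add(89, Mul(-1, Rational(1, 6)))) = Add(-7, Add(89, Rational(-1, 6))) = Add(-7, Rational(533, 6)) = Rational(491, 6))
D = 27225
Mul(D, Pow(Function('X')(x, p), -1)) = Mul(27225, Pow(Rational(491, 6), -1)) = Mul(27225, Rational(6, 491)) = Rational(163350, 491)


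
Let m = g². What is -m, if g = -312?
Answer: -97344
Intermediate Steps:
m = 97344 (m = (-312)² = 97344)
-m = -1*97344 = -97344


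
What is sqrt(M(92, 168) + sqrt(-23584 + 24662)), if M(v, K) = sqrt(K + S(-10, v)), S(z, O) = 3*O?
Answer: sqrt(2*sqrt(111) + 7*sqrt(22)) ≈ 7.3419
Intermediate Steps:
M(v, K) = sqrt(K + 3*v)
sqrt(M(92, 168) + sqrt(-23584 + 24662)) = sqrt(sqrt(168 + 3*92) + sqrt(-23584 + 24662)) = sqrt(sqrt(168 + 276) + sqrt(1078)) = sqrt(sqrt(444) + 7*sqrt(22)) = sqrt(2*sqrt(111) + 7*sqrt(22))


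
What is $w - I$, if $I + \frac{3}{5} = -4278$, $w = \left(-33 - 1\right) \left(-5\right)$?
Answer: $\frac{22243}{5} \approx 4448.6$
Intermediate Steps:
$w = 170$ ($w = \left(-34\right) \left(-5\right) = 170$)
$I = - \frac{21393}{5}$ ($I = - \frac{3}{5} - 4278 = - \frac{21393}{5} \approx -4278.6$)
$w - I = 170 - - \frac{21393}{5} = 170 + \frac{21393}{5} = \frac{22243}{5}$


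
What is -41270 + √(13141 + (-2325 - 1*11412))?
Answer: -41270 + 2*I*√149 ≈ -41270.0 + 24.413*I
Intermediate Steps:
-41270 + √(13141 + (-2325 - 1*11412)) = -41270 + √(13141 + (-2325 - 11412)) = -41270 + √(13141 - 13737) = -41270 + √(-596) = -41270 + 2*I*√149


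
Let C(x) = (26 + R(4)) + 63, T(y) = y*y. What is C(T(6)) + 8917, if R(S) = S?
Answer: 9010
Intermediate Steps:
T(y) = y²
C(x) = 93 (C(x) = (26 + 4) + 63 = 30 + 63 = 93)
C(T(6)) + 8917 = 93 + 8917 = 9010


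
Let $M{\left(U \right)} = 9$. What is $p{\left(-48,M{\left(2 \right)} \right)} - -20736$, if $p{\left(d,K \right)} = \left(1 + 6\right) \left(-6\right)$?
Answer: $20694$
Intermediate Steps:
$p{\left(d,K \right)} = -42$ ($p{\left(d,K \right)} = 7 \left(-6\right) = -42$)
$p{\left(-48,M{\left(2 \right)} \right)} - -20736 = -42 - -20736 = -42 + 20736 = 20694$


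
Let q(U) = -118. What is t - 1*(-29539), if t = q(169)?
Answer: 29421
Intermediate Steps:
t = -118
t - 1*(-29539) = -118 - 1*(-29539) = -118 + 29539 = 29421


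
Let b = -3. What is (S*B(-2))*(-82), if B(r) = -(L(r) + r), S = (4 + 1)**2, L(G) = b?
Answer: -10250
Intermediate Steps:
L(G) = -3
S = 25 (S = 5**2 = 25)
B(r) = 3 - r (B(r) = -(-3 + r) = 3 - r)
(S*B(-2))*(-82) = (25*(3 - 1*(-2)))*(-82) = (25*(3 + 2))*(-82) = (25*5)*(-82) = 125*(-82) = -10250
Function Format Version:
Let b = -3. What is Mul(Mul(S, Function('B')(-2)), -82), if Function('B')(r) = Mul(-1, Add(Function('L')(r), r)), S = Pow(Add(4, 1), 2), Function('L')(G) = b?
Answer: -10250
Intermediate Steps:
Function('L')(G) = -3
S = 25 (S = Pow(5, 2) = 25)
Function('B')(r) = Add(3, Mul(-1, r)) (Function('B')(r) = Mul(-1, Add(-3, r)) = Add(3, Mul(-1, r)))
Mul(Mul(S, Function('B')(-2)), -82) = Mul(Mul(25, Add(3, Mul(-1, -2))), -82) = Mul(Mul(25, Add(3, 2)), -82) = Mul(Mul(25, 5), -82) = Mul(125, -82) = -10250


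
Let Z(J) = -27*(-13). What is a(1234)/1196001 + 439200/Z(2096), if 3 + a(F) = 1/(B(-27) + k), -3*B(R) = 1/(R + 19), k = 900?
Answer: 46694040607497/37316958757 ≈ 1251.3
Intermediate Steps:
B(R) = -1/(3*(19 + R)) (B(R) = -1/(3*(R + 19)) = -1/(3*(19 + R)))
a(F) = -64779/21601 (a(F) = -3 + 1/(-1/(57 + 3*(-27)) + 900) = -3 + 1/(-1/(57 - 81) + 900) = -3 + 1/(-1/(-24) + 900) = -3 + 1/(-1*(-1/24) + 900) = -3 + 1/(1/24 + 900) = -3 + 1/(21601/24) = -3 + 24/21601 = -64779/21601)
Z(J) = 351
a(1234)/1196001 + 439200/Z(2096) = -64779/21601/1196001 + 439200/351 = -64779/21601*1/1196001 + 439200*(1/351) = -21593/8611605867 + 48800/39 = 46694040607497/37316958757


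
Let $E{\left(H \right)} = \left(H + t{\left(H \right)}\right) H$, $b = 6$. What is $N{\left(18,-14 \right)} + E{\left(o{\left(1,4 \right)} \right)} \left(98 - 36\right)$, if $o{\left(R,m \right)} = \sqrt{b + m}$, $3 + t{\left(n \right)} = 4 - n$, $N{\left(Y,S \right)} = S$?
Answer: $-14 + 62 \sqrt{10} \approx 182.06$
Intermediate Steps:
$t{\left(n \right)} = 1 - n$ ($t{\left(n \right)} = -3 - \left(-4 + n\right) = 1 - n$)
$o{\left(R,m \right)} = \sqrt{6 + m}$
$E{\left(H \right)} = H$ ($E{\left(H \right)} = \left(H - \left(-1 + H\right)\right) H = 1 H = H$)
$N{\left(18,-14 \right)} + E{\left(o{\left(1,4 \right)} \right)} \left(98 - 36\right) = -14 + \sqrt{6 + 4} \left(98 - 36\right) = -14 + \sqrt{10} \left(98 - 36\right) = -14 + \sqrt{10} \cdot 62 = -14 + 62 \sqrt{10}$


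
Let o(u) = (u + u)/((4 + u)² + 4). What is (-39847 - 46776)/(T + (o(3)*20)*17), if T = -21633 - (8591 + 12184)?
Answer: 4591019/2245584 ≈ 2.0445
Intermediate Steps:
o(u) = 2*u/(4 + (4 + u)²) (o(u) = (2*u)/(4 + (4 + u)²) = 2*u/(4 + (4 + u)²))
T = -42408 (T = -21633 - 1*20775 = -21633 - 20775 = -42408)
(-39847 - 46776)/(T + (o(3)*20)*17) = (-39847 - 46776)/(-42408 + ((2*3/(4 + (4 + 3)²))*20)*17) = -86623/(-42408 + ((2*3/(4 + 7²))*20)*17) = -86623/(-42408 + ((2*3/(4 + 49))*20)*17) = -86623/(-42408 + ((2*3/53)*20)*17) = -86623/(-42408 + ((2*3*(1/53))*20)*17) = -86623/(-42408 + ((6/53)*20)*17) = -86623/(-42408 + (120/53)*17) = -86623/(-42408 + 2040/53) = -86623/(-2245584/53) = -86623*(-53/2245584) = 4591019/2245584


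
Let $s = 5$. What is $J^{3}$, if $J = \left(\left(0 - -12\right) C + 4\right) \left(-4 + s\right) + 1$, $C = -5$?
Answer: $-166375$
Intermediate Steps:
$J = -55$ ($J = \left(\left(0 - -12\right) \left(-5\right) + 4\right) \left(-4 + 5\right) + 1 = \left(\left(0 + 12\right) \left(-5\right) + 4\right) 1 + 1 = \left(12 \left(-5\right) + 4\right) 1 + 1 = \left(-60 + 4\right) 1 + 1 = \left(-56\right) 1 + 1 = -56 + 1 = -55$)
$J^{3} = \left(-55\right)^{3} = -166375$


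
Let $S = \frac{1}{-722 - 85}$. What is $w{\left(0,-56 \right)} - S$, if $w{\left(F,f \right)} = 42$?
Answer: $\frac{33895}{807} \approx 42.001$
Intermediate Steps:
$S = - \frac{1}{807}$ ($S = \frac{1}{-807} = - \frac{1}{807} \approx -0.0012392$)
$w{\left(0,-56 \right)} - S = 42 - - \frac{1}{807} = 42 + \frac{1}{807} = \frac{33895}{807}$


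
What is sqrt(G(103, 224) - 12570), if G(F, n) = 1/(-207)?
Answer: I*sqrt(59845793)/69 ≈ 112.12*I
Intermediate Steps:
G(F, n) = -1/207
sqrt(G(103, 224) - 12570) = sqrt(-1/207 - 12570) = sqrt(-2601991/207) = I*sqrt(59845793)/69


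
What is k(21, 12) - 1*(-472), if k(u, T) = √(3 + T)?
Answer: 472 + √15 ≈ 475.87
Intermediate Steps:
k(21, 12) - 1*(-472) = √(3 + 12) - 1*(-472) = √15 + 472 = 472 + √15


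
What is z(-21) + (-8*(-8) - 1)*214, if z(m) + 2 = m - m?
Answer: 13480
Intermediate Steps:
z(m) = -2 (z(m) = -2 + (m - m) = -2 + 0 = -2)
z(-21) + (-8*(-8) - 1)*214 = -2 + (-8*(-8) - 1)*214 = -2 + (64 - 1)*214 = -2 + 63*214 = -2 + 13482 = 13480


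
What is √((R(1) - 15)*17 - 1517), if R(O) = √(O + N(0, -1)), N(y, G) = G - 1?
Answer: √(-1772 + 17*I) ≈ 0.2019 + 42.096*I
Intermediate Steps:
N(y, G) = -1 + G
R(O) = √(-2 + O) (R(O) = √(O + (-1 - 1)) = √(O - 2) = √(-2 + O))
√((R(1) - 15)*17 - 1517) = √((√(-2 + 1) - 15)*17 - 1517) = √((√(-1) - 15)*17 - 1517) = √((I - 15)*17 - 1517) = √((-15 + I)*17 - 1517) = √((-255 + 17*I) - 1517) = √(-1772 + 17*I)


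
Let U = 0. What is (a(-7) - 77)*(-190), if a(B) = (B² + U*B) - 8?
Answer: 6840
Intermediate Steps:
a(B) = -8 + B² (a(B) = (B² + 0*B) - 8 = (B² + 0) - 8 = B² - 8 = -8 + B²)
(a(-7) - 77)*(-190) = ((-8 + (-7)²) - 77)*(-190) = ((-8 + 49) - 77)*(-190) = (41 - 77)*(-190) = -36*(-190) = 6840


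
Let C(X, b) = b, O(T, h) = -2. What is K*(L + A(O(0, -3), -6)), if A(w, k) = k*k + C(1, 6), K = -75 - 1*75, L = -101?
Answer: 8850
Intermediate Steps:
K = -150 (K = -75 - 75 = -150)
A(w, k) = 6 + k² (A(w, k) = k*k + 6 = k² + 6 = 6 + k²)
K*(L + A(O(0, -3), -6)) = -150*(-101 + (6 + (-6)²)) = -150*(-101 + (6 + 36)) = -150*(-101 + 42) = -150*(-59) = 8850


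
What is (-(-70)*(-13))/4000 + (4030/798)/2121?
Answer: -76205389/338511600 ≈ -0.22512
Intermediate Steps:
(-(-70)*(-13))/4000 + (4030/798)/2121 = (-14*(-5)*(-13))*(1/4000) + (4030*(1/798))*(1/2121) = (70*(-13))*(1/4000) + (2015/399)*(1/2121) = -910*1/4000 + 2015/846279 = -91/400 + 2015/846279 = -76205389/338511600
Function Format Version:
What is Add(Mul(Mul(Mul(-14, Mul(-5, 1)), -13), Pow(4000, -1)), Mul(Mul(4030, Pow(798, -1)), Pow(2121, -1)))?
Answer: Rational(-76205389, 338511600) ≈ -0.22512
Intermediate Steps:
Add(Mul(Mul(Mul(-14, Mul(-5, 1)), -13), Pow(4000, -1)), Mul(Mul(4030, Pow(798, -1)), Pow(2121, -1))) = Add(Mul(Mul(Mul(-14, -5), -13), Rational(1, 4000)), Mul(Mul(4030, Rational(1, 798)), Rational(1, 2121))) = Add(Mul(Mul(70, -13), Rational(1, 4000)), Mul(Rational(2015, 399), Rational(1, 2121))) = Add(Mul(-910, Rational(1, 4000)), Rational(2015, 846279)) = Add(Rational(-91, 400), Rational(2015, 846279)) = Rational(-76205389, 338511600)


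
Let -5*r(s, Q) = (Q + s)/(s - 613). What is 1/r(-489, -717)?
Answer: -2755/603 ≈ -4.5688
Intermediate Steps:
r(s, Q) = -(Q + s)/(5*(-613 + s)) (r(s, Q) = -(Q + s)/(5*(s - 613)) = -(Q + s)/(5*(-613 + s)))
1/r(-489, -717) = 1/((-1*(-717) - 1*(-489))/(5*(-613 - 489))) = 1/((1/5)*(717 + 489)/(-1102)) = 1/((1/5)*(-1/1102)*1206) = 1/(-603/2755) = -2755/603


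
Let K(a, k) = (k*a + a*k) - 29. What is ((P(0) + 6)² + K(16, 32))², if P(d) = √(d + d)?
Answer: 1062961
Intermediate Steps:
P(d) = √2*√d (P(d) = √(2*d) = √2*√d)
K(a, k) = -29 + 2*a*k (K(a, k) = (a*k + a*k) - 29 = 2*a*k - 29 = -29 + 2*a*k)
((P(0) + 6)² + K(16, 32))² = ((√2*√0 + 6)² + (-29 + 2*16*32))² = ((√2*0 + 6)² + (-29 + 1024))² = ((0 + 6)² + 995)² = (6² + 995)² = (36 + 995)² = 1031² = 1062961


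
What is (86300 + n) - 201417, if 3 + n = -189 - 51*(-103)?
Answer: -110056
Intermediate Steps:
n = 5061 (n = -3 + (-189 - 51*(-103)) = -3 + (-189 + 5253) = -3 + 5064 = 5061)
(86300 + n) - 201417 = (86300 + 5061) - 201417 = 91361 - 201417 = -110056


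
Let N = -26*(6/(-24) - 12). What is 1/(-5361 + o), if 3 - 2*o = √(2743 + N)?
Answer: -14292/76595933 + 2*√12246/229787799 ≈ -0.00018563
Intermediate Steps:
N = 637/2 (N = -26*(6*(-1/24) - 12) = -26*(-¼ - 12) = -26*(-49/4) = 637/2 ≈ 318.50)
o = 3/2 - √12246/4 (o = 3/2 - √(2743 + 637/2)/2 = 3/2 - √12246/4 ≈ -26.165)
1/(-5361 + o) = 1/(-5361 + (3/2 - √12246/4)) = 1/(-10719/2 - √12246/4)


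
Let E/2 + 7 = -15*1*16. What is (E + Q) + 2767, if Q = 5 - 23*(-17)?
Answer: 2669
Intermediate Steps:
E = -494 (E = -14 + 2*(-15*1*16) = -14 + 2*(-15*16) = -14 + 2*(-240) = -14 - 480 = -494)
Q = 396 (Q = 5 + 391 = 396)
(E + Q) + 2767 = (-494 + 396) + 2767 = -98 + 2767 = 2669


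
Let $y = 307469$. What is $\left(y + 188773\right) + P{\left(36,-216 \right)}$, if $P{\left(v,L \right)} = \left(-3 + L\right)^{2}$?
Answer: $544203$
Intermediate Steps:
$\left(y + 188773\right) + P{\left(36,-216 \right)} = \left(307469 + 188773\right) + \left(-3 - 216\right)^{2} = 496242 + \left(-219\right)^{2} = 496242 + 47961 = 544203$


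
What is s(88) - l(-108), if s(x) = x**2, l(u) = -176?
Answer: 7920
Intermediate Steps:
s(88) - l(-108) = 88**2 - 1*(-176) = 7744 + 176 = 7920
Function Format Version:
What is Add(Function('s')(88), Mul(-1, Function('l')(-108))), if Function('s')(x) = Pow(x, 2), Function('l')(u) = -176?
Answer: 7920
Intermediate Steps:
Add(Function('s')(88), Mul(-1, Function('l')(-108))) = Add(Pow(88, 2), Mul(-1, -176)) = Add(7744, 176) = 7920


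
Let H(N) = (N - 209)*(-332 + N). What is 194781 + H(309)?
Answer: 192481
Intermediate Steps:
H(N) = (-332 + N)*(-209 + N) (H(N) = (-209 + N)*(-332 + N) = (-332 + N)*(-209 + N))
194781 + H(309) = 194781 + (69388 + 309² - 541*309) = 194781 + (69388 + 95481 - 167169) = 194781 - 2300 = 192481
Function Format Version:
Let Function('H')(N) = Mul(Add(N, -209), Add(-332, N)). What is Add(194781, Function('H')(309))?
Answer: 192481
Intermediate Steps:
Function('H')(N) = Mul(Add(-332, N), Add(-209, N)) (Function('H')(N) = Mul(Add(-209, N), Add(-332, N)) = Mul(Add(-332, N), Add(-209, N)))
Add(194781, Function('H')(309)) = Add(194781, Add(69388, Pow(309, 2), Mul(-541, 309))) = Add(194781, Add(69388, 95481, -167169)) = Add(194781, -2300) = 192481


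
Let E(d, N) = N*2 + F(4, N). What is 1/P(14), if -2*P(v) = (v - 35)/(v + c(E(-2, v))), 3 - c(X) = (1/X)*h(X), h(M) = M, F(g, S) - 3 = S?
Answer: 32/21 ≈ 1.5238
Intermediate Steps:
F(g, S) = 3 + S
E(d, N) = 3 + 3*N (E(d, N) = N*2 + (3 + N) = 2*N + (3 + N) = 3 + 3*N)
c(X) = 2 (c(X) = 3 - 1/X*X = 3 - X/X = 3 - 1*1 = 3 - 1 = 2)
P(v) = -(-35 + v)/(2*(2 + v)) (P(v) = -(v - 35)/(2*(v + 2)) = -(-35 + v)/(2*(2 + v)))
1/P(14) = 1/((35 - 1*14)/(2*(2 + 14))) = 1/((1/2)*(35 - 14)/16) = 1/((1/2)*(1/16)*21) = 1/(21/32) = 32/21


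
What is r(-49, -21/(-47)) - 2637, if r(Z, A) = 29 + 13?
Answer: -2595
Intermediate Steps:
r(Z, A) = 42
r(-49, -21/(-47)) - 2637 = 42 - 2637 = -2595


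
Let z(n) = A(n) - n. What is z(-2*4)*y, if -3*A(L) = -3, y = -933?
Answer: -8397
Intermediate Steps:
A(L) = 1 (A(L) = -⅓*(-3) = 1)
z(n) = 1 - n
z(-2*4)*y = (1 - (-2)*4)*(-933) = (1 - 1*(-8))*(-933) = (1 + 8)*(-933) = 9*(-933) = -8397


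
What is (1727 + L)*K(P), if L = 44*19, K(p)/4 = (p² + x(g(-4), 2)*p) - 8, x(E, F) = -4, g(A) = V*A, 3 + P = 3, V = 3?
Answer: -82016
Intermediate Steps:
P = 0 (P = -3 + 3 = 0)
g(A) = 3*A
K(p) = -32 - 16*p + 4*p² (K(p) = 4*((p² - 4*p) - 8) = 4*(-8 + p² - 4*p) = -32 - 16*p + 4*p²)
L = 836
(1727 + L)*K(P) = (1727 + 836)*(-32 - 16*0 + 4*0²) = 2563*(-32 + 0 + 4*0) = 2563*(-32 + 0 + 0) = 2563*(-32) = -82016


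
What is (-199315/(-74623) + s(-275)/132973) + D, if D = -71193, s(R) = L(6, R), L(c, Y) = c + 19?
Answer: -706410540256477/9922844179 ≈ -71190.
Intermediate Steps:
L(c, Y) = 19 + c
s(R) = 25 (s(R) = 19 + 6 = 25)
(-199315/(-74623) + s(-275)/132973) + D = (-199315/(-74623) + 25/132973) - 71193 = (-199315*(-1/74623) + 25*(1/132973)) - 71193 = (199315/74623 + 25/132973) - 71193 = 26505379070/9922844179 - 71193 = -706410540256477/9922844179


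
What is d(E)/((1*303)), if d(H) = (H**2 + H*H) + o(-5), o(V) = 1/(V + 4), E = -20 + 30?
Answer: 199/303 ≈ 0.65677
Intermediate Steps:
E = 10
o(V) = 1/(4 + V)
d(H) = -1 + 2*H**2 (d(H) = (H**2 + H*H) + 1/(4 - 5) = (H**2 + H**2) + 1/(-1) = 2*H**2 - 1 = -1 + 2*H**2)
d(E)/((1*303)) = (-1 + 2*10**2)/((1*303)) = (-1 + 2*100)/303 = (-1 + 200)*(1/303) = 199*(1/303) = 199/303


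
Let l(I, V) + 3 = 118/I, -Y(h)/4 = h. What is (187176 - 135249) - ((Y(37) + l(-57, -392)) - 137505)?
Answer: 10806349/57 ≈ 1.8959e+5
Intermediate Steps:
Y(h) = -4*h
l(I, V) = -3 + 118/I
(187176 - 135249) - ((Y(37) + l(-57, -392)) - 137505) = (187176 - 135249) - ((-4*37 + (-3 + 118/(-57))) - 137505) = 51927 - ((-148 + (-3 + 118*(-1/57))) - 137505) = 51927 - ((-148 + (-3 - 118/57)) - 137505) = 51927 - ((-148 - 289/57) - 137505) = 51927 - (-8725/57 - 137505) = 51927 - 1*(-7846510/57) = 51927 + 7846510/57 = 10806349/57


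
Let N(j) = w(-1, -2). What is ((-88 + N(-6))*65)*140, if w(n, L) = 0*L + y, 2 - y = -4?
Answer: -746200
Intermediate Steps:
y = 6 (y = 2 - 1*(-4) = 2 + 4 = 6)
w(n, L) = 6 (w(n, L) = 0*L + 6 = 0 + 6 = 6)
N(j) = 6
((-88 + N(-6))*65)*140 = ((-88 + 6)*65)*140 = -82*65*140 = -5330*140 = -746200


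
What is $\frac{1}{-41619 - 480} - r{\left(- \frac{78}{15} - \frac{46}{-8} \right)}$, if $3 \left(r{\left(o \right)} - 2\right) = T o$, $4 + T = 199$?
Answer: $- \frac{6356953}{168396} \approx -37.75$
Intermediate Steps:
$T = 195$ ($T = -4 + 199 = 195$)
$r{\left(o \right)} = 2 + 65 o$ ($r{\left(o \right)} = 2 + \frac{195 o}{3} = 2 + 65 o$)
$\frac{1}{-41619 - 480} - r{\left(- \frac{78}{15} - \frac{46}{-8} \right)} = \frac{1}{-41619 - 480} - \left(2 + 65 \left(- \frac{78}{15} - \frac{46}{-8}\right)\right) = \frac{1}{-42099} - \left(2 + 65 \left(\left(-78\right) \frac{1}{15} - - \frac{23}{4}\right)\right) = - \frac{1}{42099} - \left(2 + 65 \left(- \frac{26}{5} + \frac{23}{4}\right)\right) = - \frac{1}{42099} - \left(2 + 65 \cdot \frac{11}{20}\right) = - \frac{1}{42099} - \left(2 + \frac{143}{4}\right) = - \frac{1}{42099} - \frac{151}{4} = - \frac{6356953}{168396}$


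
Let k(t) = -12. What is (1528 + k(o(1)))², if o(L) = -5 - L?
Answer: 2298256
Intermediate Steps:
(1528 + k(o(1)))² = (1528 - 12)² = 1516² = 2298256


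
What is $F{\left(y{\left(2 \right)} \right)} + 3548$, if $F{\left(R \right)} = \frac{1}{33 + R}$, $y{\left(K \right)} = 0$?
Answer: $\frac{117085}{33} \approx 3548.0$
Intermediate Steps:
$F{\left(y{\left(2 \right)} \right)} + 3548 = \frac{1}{33 + 0} + 3548 = \frac{1}{33} + 3548 = \frac{117085}{33}$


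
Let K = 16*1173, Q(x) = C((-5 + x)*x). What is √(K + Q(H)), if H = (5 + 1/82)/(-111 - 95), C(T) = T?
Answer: 3*√595032188437/16892 ≈ 137.00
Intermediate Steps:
H = -411/16892 (H = (5 + 1/82)/(-206) = (411/82)*(-1/206) = -411/16892 ≈ -0.024331)
Q(x) = x*(-5 + x) (Q(x) = (-5 + x)*x = x*(-5 + x))
K = 18768
√(K + Q(H)) = √(18768 - 411*(-5 - 411/16892)/16892) = √(18768 - 411/16892*(-84871/16892)) = √(18768 + 34881981/285339664) = √(5355289695933/285339664) = 3*√595032188437/16892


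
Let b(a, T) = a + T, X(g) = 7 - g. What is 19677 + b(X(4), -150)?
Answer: 19530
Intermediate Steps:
b(a, T) = T + a
19677 + b(X(4), -150) = 19677 + (-150 + (7 - 1*4)) = 19677 + (-150 + (7 - 4)) = 19677 + (-150 + 3) = 19677 - 147 = 19530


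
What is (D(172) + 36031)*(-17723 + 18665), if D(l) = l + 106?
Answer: 34203078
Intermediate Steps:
D(l) = 106 + l
(D(172) + 36031)*(-17723 + 18665) = ((106 + 172) + 36031)*(-17723 + 18665) = (278 + 36031)*942 = 36309*942 = 34203078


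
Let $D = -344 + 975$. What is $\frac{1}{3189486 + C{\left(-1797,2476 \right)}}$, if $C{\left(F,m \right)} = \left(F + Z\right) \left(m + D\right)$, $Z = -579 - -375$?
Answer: $- \frac{1}{3027621} \approx -3.3029 \cdot 10^{-7}$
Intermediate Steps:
$D = 631$
$Z = -204$ ($Z = -579 + 375 = -204$)
$C{\left(F,m \right)} = \left(-204 + F\right) \left(631 + m\right)$ ($C{\left(F,m \right)} = \left(F - 204\right) \left(m + 631\right) = \left(-204 + F\right) \left(631 + m\right)$)
$\frac{1}{3189486 + C{\left(-1797,2476 \right)}} = \frac{1}{3189486 - 6217107} = \frac{1}{-3027621} = - \frac{1}{3027621}$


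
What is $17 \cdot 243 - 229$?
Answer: $3902$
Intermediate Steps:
$17 \cdot 243 - 229 = 4131 - 229 = 3902$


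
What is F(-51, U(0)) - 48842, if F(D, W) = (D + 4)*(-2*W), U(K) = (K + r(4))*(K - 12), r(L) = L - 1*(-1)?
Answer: -54482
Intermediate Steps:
r(L) = 1 + L (r(L) = L + 1 = 1 + L)
U(K) = (-12 + K)*(5 + K) (U(K) = (K + (1 + 4))*(K - 12) = (K + 5)*(-12 + K) = (5 + K)*(-12 + K) = (-12 + K)*(5 + K))
F(D, W) = -2*W*(4 + D) (F(D, W) = (4 + D)*(-2*W) = -2*W*(4 + D))
F(-51, U(0)) - 48842 = -2*(-60 + 0² - 7*0)*(4 - 51) - 48842 = -2*(-60 + 0 + 0)*(-47) - 48842 = -2*(-60)*(-47) - 48842 = -5640 - 48842 = -54482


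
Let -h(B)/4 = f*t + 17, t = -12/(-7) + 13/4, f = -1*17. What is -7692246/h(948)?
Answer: -17948574/629 ≈ -28535.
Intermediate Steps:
f = -17
t = 139/28 (t = -12*(-⅐) + 13*(¼) = 12/7 + 13/4 = 139/28 ≈ 4.9643)
h(B) = 1887/7 (h(B) = -4*(-17*139/28 + 17) = -4*(-2363/28 + 17) = -4*(-1887/28) = 1887/7)
-7692246/h(948) = -7692246/1887/7 = -7692246*7/1887 = -17948574/629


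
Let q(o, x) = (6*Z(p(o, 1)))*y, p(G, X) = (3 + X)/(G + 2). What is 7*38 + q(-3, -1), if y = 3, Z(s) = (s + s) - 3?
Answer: 68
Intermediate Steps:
p(G, X) = (3 + X)/(2 + G)
Z(s) = -3 + 2*s (Z(s) = 2*s - 3 = -3 + 2*s)
q(o, x) = -54 + 144/(2 + o) (q(o, x) = (6*(-3 + 2*((3 + 1)/(2 + o))))*3 = (6*(-3 + 2*(4/(2 + o))))*3 = (6*(-3 + 8/(2 + o)))*3 = (-18 + 48/(2 + o))*3 = -54 + 144/(2 + o))
7*38 + q(-3, -1) = 7*38 + 18*(2 - 3*(-3))/(2 - 3) = 266 + 18*(2 + 9)/(-1) = 266 + 18*(-1)*11 = 266 - 198 = 68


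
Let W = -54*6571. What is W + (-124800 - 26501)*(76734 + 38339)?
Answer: -17411014807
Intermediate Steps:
W = -354834
W + (-124800 - 26501)*(76734 + 38339) = -354834 + (-124800 - 26501)*(76734 + 38339) = -354834 - 151301*115073 = -354834 - 17410659973 = -17411014807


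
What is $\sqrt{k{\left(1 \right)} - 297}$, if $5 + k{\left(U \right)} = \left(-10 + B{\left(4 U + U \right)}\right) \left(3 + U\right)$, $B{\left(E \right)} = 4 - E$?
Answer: $i \sqrt{346} \approx 18.601 i$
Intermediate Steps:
$k{\left(U \right)} = -5 + \left(-6 - 5 U\right) \left(3 + U\right)$ ($k{\left(U \right)} = -5 + \left(-10 - \left(-4 + 5 U\right)\right) \left(3 + U\right) = -5 + \left(-6 - 5 U\right) \left(3 + U\right)$)
$\sqrt{k{\left(1 \right)} - 297} = \sqrt{\left(-23 - 21 - 5 \cdot 1^{2}\right) - 297} = \sqrt{\left(-23 - 21 - 5\right) - 297} = \sqrt{-49 - 297} = \sqrt{-346} = i \sqrt{346}$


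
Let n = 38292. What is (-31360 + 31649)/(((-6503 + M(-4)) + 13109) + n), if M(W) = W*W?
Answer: 17/2642 ≈ 0.0064345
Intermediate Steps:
M(W) = W²
(-31360 + 31649)/(((-6503 + M(-4)) + 13109) + n) = (-31360 + 31649)/(((-6503 + (-4)²) + 13109) + 38292) = 289/(((-6503 + 16) + 13109) + 38292) = 289/((-6487 + 13109) + 38292) = 289/(6622 + 38292) = 289/44914 = 289*(1/44914) = 17/2642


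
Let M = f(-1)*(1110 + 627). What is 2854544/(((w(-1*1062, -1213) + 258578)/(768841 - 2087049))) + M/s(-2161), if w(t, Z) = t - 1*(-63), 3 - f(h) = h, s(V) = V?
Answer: -1161655912092052/79518317 ≈ -1.4609e+7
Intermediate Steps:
f(h) = 3 - h
w(t, Z) = 63 + t (w(t, Z) = t + 63 = 63 + t)
M = 6948 (M = (3 - 1*(-1))*(1110 + 627) = (3 + 1)*1737 = 4*1737 = 6948)
2854544/(((w(-1*1062, -1213) + 258578)/(768841 - 2087049))) + M/s(-2161) = 2854544/((((63 - 1*1062) + 258578)/(768841 - 2087049))) + 6948/(-2161) = 2854544/((((63 - 1062) + 258578)/(-1318208))) + 6948*(-1/2161) = 2854544/(((-999 + 258578)*(-1/1318208))) - 6948/2161 = 2854544/((257579*(-1/1318208))) - 6948/2161 = 2854544/(-257579/1318208) - 6948/2161 = 2854544*(-1318208/257579) - 6948/2161 = -537554676736/36797 - 6948/2161 = -1161655912092052/79518317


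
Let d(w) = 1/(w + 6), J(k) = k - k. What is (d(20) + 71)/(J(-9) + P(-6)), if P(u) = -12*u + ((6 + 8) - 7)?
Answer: 1847/2054 ≈ 0.89922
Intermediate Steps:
J(k) = 0
P(u) = 7 - 12*u (P(u) = -12*u + (14 - 7) = -12*u + 7 = 7 - 12*u)
d(w) = 1/(6 + w)
(d(20) + 71)/(J(-9) + P(-6)) = (1/(6 + 20) + 71)/(0 + (7 - 12*(-6))) = (1/26 + 71)/(0 + (7 + 72)) = (1/26 + 71)/(0 + 79) = (1847/26)/79 = (1847/26)*(1/79) = 1847/2054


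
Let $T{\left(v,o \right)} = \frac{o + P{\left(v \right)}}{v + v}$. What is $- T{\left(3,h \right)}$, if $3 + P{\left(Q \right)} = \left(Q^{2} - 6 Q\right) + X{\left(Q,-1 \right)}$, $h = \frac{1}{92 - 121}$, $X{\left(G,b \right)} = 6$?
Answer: $\frac{175}{174} \approx 1.0057$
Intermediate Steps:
$h = - \frac{1}{29}$ ($h = \frac{1}{-29} = - \frac{1}{29} \approx -0.034483$)
$P{\left(Q \right)} = 3 + Q^{2} - 6 Q$ ($P{\left(Q \right)} = -3 + \left(\left(Q^{2} - 6 Q\right) + 6\right) = -3 + \left(6 + Q^{2} - 6 Q\right) = 3 + Q^{2} - 6 Q$)
$T{\left(v,o \right)} = \frac{3 + o + v^{2} - 6 v}{2 v}$ ($T{\left(v,o \right)} = \frac{o + \left(3 + v^{2} - 6 v\right)}{v + v} = \frac{3 + o + v^{2} - 6 v}{2 v}$)
$- T{\left(3,h \right)} = - \frac{3 - \frac{1}{29} + 3^{2} - 18}{2 \cdot 3} = - \frac{3 - \frac{1}{29} + 9 - 18}{2 \cdot 3} = - \frac{-175}{2 \cdot 3 \cdot 29} = \left(-1\right) \left(- \frac{175}{174}\right) = \frac{175}{174}$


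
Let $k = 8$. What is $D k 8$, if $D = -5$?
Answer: $-320$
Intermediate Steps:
$D k 8 = \left(-5\right) 8 \cdot 8 = \left(-40\right) 8 = -320$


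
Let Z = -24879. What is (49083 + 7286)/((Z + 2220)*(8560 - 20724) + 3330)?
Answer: 56369/275627406 ≈ 0.00020451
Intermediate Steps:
(49083 + 7286)/((Z + 2220)*(8560 - 20724) + 3330) = (49083 + 7286)/((-24879 + 2220)*(8560 - 20724) + 3330) = 56369/(-22659*(-12164) + 3330) = 56369/(275624076 + 3330) = 56369/275627406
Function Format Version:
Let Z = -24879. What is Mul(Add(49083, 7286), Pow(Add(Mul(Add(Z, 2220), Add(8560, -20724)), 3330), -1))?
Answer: Rational(56369, 275627406) ≈ 0.00020451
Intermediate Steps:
Mul(Add(49083, 7286), Pow(Add(Mul(Add(Z, 2220), Add(8560, -20724)), 3330), -1)) = Mul(Add(49083, 7286), Pow(Add(Mul(Add(-24879, 2220), Add(8560, -20724)), 3330), -1)) = Mul(56369, Pow(Add(Mul(-22659, -12164), 3330), -1)) = Mul(56369, Pow(Add(275624076, 3330), -1)) = Mul(56369, Pow(275627406, -1)) = Mul(56369, Rational(1, 275627406)) = Rational(56369, 275627406)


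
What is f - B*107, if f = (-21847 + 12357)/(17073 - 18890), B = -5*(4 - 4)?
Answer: 9490/1817 ≈ 5.2229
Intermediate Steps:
B = 0 (B = -5*0 = 0)
f = 9490/1817 (f = -9490/(-1817) = -9490*(-1/1817) = 9490/1817 ≈ 5.2229)
f - B*107 = 9490/1817 - 0*107 = 9490/1817 - 1*0 = 9490/1817 + 0 = 9490/1817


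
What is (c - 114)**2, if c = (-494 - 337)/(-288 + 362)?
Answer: 85877289/5476 ≈ 15682.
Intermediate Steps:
c = -831/74 ≈ -11.230
(c - 114)**2 = (-831/74 - 114)**2 = (-9267/74)**2 = 85877289/5476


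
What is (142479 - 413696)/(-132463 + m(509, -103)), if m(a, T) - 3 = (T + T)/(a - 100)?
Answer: 110927753/54176346 ≈ 2.0475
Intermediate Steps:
m(a, T) = 3 + 2*T/(-100 + a) (m(a, T) = 3 + (T + T)/(a - 100) = 3 + (2*T)/(-100 + a) = 3 + 2*T/(-100 + a))
(142479 - 413696)/(-132463 + m(509, -103)) = (142479 - 413696)/(-132463 + (-300 + 2*(-103) + 3*509)/(-100 + 509)) = -271217/(-132463 + (-300 - 206 + 1527)/409) = -271217/(-132463 + (1/409)*1021) = -271217/(-132463 + 1021/409) = -271217/(-54176346/409) = -271217*(-409/54176346) = 110927753/54176346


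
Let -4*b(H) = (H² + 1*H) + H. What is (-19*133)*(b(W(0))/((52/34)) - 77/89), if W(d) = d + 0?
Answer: 194579/89 ≈ 2186.3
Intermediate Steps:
W(d) = d
b(H) = -H/2 - H²/4 (b(H) = -((H² + 1*H) + H)/4 = -((H² + H) + H)/4 = -((H + H²) + H)/4 = -(H² + 2*H)/4 = -H/2 - H²/4)
(-19*133)*(b(W(0))/((52/34)) - 77/89) = (-19*133)*((-¼*0*(2 + 0))/((52/34)) - 77/89) = -2527*((-¼*0*2)/((52*(1/34))) - 77*1/89) = -2527*(0/(26/17) - 77/89) = -2527*(0*(17/26) - 77/89) = -2527*(0 - 77/89) = -2527*(-77/89) = 194579/89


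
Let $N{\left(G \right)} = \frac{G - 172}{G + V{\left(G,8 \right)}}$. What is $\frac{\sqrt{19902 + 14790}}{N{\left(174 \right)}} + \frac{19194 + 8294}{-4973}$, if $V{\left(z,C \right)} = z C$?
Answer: $- \frac{27488}{4973} + 10962 \sqrt{177} \approx 1.4583 \cdot 10^{5}$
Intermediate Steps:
$V{\left(z,C \right)} = C z$
$N{\left(G \right)} = \frac{-172 + G}{9 G}$ ($N{\left(G \right)} = \frac{G - 172}{G + 8 G} = \frac{-172 + G}{9 G}$)
$\frac{\sqrt{19902 + 14790}}{N{\left(174 \right)}} + \frac{19194 + 8294}{-4973} = \frac{\sqrt{19902 + 14790}}{\frac{1}{9} \cdot \frac{1}{174} \left(-172 + 174\right)} + \frac{19194 + 8294}{-4973} = \frac{\sqrt{34692}}{\frac{1}{9} \cdot \frac{1}{174} \cdot 2} + 27488 \left(- \frac{1}{4973}\right) = 14 \sqrt{177} \frac{1}{\frac{1}{783}} - \frac{27488}{4973} = 14 \sqrt{177} \cdot 783 - \frac{27488}{4973} = 10962 \sqrt{177} - \frac{27488}{4973} = - \frac{27488}{4973} + 10962 \sqrt{177}$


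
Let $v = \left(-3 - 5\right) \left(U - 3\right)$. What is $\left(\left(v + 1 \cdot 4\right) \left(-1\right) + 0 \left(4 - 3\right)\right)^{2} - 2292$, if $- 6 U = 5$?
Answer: $- \frac{9812}{9} \approx -1090.2$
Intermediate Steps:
$U = - \frac{5}{6}$ ($U = \left(- \frac{1}{6}\right) 5 = - \frac{5}{6} \approx -0.83333$)
$v = \frac{92}{3}$ ($v = \left(-3 - 5\right) \left(- \frac{5}{6} - 3\right) = \left(-8\right) \left(- \frac{23}{6}\right) = \frac{92}{3} \approx 30.667$)
$\left(\left(v + 1 \cdot 4\right) \left(-1\right) + 0 \left(4 - 3\right)\right)^{2} - 2292 = \left(\left(\frac{92}{3} + 1 \cdot 4\right) \left(-1\right) + 0 \left(4 - 3\right)\right)^{2} - 2292 = \left(\left(\frac{92}{3} + 4\right) \left(-1\right) + 0 \cdot 1\right)^{2} - 2292 = \left(\frac{104}{3} \left(-1\right) + 0\right)^{2} - 2292 = \left(- \frac{104}{3} + 0\right)^{2} - 2292 = \left(- \frac{104}{3}\right)^{2} - 2292 = \frac{10816}{9} - 2292 = - \frac{9812}{9}$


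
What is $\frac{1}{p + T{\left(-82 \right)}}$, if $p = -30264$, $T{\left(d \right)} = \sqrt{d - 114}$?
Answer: $- \frac{7566}{228977473} - \frac{7 i}{457954946} \approx -3.3043 \cdot 10^{-5} - 1.5285 \cdot 10^{-8} i$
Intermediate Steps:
$T{\left(d \right)} = \sqrt{-114 + d}$
$\frac{1}{p + T{\left(-82 \right)}} = \frac{1}{-30264 + \sqrt{-114 - 82}} = \frac{1}{-30264 + \sqrt{-196}} = \frac{1}{-30264 + 14 i} = \frac{-30264 - 14 i}{915909892}$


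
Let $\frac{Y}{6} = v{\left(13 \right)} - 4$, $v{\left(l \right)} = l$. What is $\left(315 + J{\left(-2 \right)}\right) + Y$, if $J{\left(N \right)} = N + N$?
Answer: $365$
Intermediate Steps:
$J{\left(N \right)} = 2 N$
$Y = 54$ ($Y = 6 \left(13 - 4\right) = 6 \cdot 9 = 54$)
$\left(315 + J{\left(-2 \right)}\right) + Y = \left(315 + 2 \left(-2\right)\right) + 54 = \left(315 - 4\right) + 54 = 311 + 54 = 365$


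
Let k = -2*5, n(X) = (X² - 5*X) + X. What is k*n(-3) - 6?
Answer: -216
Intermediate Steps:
n(X) = X² - 4*X
k = -10
k*n(-3) - 6 = -(-30)*(-4 - 3) - 6 = -(-30)*(-7) - 6 = -10*21 - 6 = -210 - 6 = -216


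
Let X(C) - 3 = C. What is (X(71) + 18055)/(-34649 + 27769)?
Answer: -18129/6880 ≈ -2.6350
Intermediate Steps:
X(C) = 3 + C
(X(71) + 18055)/(-34649 + 27769) = ((3 + 71) + 18055)/(-34649 + 27769) = (74 + 18055)/(-6880) = 18129*(-1/6880) = -18129/6880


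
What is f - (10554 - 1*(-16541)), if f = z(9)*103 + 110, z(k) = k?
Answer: -26058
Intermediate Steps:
f = 1037 (f = 9*103 + 110 = 927 + 110 = 1037)
f - (10554 - 1*(-16541)) = 1037 - (10554 - 1*(-16541)) = 1037 - (10554 + 16541) = 1037 - 1*27095 = 1037 - 27095 = -26058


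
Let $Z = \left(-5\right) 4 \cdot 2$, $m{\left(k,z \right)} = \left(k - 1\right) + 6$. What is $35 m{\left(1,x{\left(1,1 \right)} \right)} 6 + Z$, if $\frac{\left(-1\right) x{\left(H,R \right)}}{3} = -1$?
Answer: $1220$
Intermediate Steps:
$x{\left(H,R \right)} = 3$ ($x{\left(H,R \right)} = \left(-3\right) \left(-1\right) = 3$)
$m{\left(k,z \right)} = 5 + k$ ($m{\left(k,z \right)} = \left(-1 + k\right) + 6 = 5 + k$)
$Z = -40$ ($Z = \left(-20\right) 2 = -40$)
$35 m{\left(1,x{\left(1,1 \right)} \right)} 6 + Z = 35 \left(5 + 1\right) 6 - 40 = 35 \cdot 6 \cdot 6 - 40 = 35 \cdot 36 - 40 = 1260 - 40 = 1220$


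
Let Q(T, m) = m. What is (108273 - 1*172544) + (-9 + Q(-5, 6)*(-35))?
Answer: -64490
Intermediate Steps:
(108273 - 1*172544) + (-9 + Q(-5, 6)*(-35)) = (108273 - 1*172544) + (-9 + 6*(-35)) = (108273 - 172544) + (-9 - 210) = -64271 - 219 = -64490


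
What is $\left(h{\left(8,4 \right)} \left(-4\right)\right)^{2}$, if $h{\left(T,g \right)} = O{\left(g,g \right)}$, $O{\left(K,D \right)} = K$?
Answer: $256$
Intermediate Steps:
$h{\left(T,g \right)} = g$
$\left(h{\left(8,4 \right)} \left(-4\right)\right)^{2} = \left(4 \left(-4\right)\right)^{2} = \left(-16\right)^{2} = 256$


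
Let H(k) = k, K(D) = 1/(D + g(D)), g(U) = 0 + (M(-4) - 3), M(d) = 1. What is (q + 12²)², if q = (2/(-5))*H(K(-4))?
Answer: 4669921/225 ≈ 20755.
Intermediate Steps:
g(U) = -2 (g(U) = 0 + (1 - 3) = 0 - 2 = -2)
K(D) = 1/(-2 + D) (K(D) = 1/(D - 2) = 1/(-2 + D))
q = 1/15 (q = (2/(-5))/(-2 - 4) = (2*(-⅕))/(-6) = -⅖*(-⅙) = 1/15 ≈ 0.066667)
(q + 12²)² = (1/15 + 12²)² = (1/15 + 144)² = (2161/15)² = 4669921/225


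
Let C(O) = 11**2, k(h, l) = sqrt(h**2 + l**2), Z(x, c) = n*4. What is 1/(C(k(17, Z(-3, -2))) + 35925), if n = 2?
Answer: 1/36046 ≈ 2.7742e-5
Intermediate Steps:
Z(x, c) = 8 (Z(x, c) = 2*4 = 8)
C(O) = 121
1/(C(k(17, Z(-3, -2))) + 35925) = 1/(121 + 35925) = 1/36046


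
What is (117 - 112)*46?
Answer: 230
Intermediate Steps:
(117 - 112)*46 = 5*46 = 230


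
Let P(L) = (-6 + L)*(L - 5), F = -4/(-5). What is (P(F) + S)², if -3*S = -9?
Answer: 385641/625 ≈ 617.03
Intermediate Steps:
S = 3 (S = -⅓*(-9) = 3)
F = ⅘ (F = -4*(-⅕) = ⅘ ≈ 0.80000)
P(L) = (-6 + L)*(-5 + L)
(P(F) + S)² = ((30 + (⅘)² - 11*⅘) + 3)² = ((30 + 16/25 - 44/5) + 3)² = (546/25 + 3)² = (621/25)² = 385641/625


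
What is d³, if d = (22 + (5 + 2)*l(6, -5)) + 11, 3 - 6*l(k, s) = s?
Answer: 2048383/27 ≈ 75866.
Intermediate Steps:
l(k, s) = ½ - s/6
d = 127/3 (d = (22 + (5 + 2)*(½ - ⅙*(-5))) + 11 = (22 + 7*(½ + ⅚)) + 11 = (22 + 7*(4/3)) + 11 = (22 + 28/3) + 11 = 94/3 + 11 = 127/3 ≈ 42.333)
d³ = (127/3)³ = 2048383/27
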